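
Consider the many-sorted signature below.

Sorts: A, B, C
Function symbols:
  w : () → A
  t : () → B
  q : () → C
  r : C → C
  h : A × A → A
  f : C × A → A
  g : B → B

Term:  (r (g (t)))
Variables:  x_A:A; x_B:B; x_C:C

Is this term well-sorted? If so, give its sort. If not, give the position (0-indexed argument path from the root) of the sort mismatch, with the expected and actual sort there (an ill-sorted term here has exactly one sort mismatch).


    (t) : B
  (g (t)) : B
(r (g (t))) : ✗ arg 0 at [0] has sort B, expected C

ill-sorted at position [0]: expected C, got B


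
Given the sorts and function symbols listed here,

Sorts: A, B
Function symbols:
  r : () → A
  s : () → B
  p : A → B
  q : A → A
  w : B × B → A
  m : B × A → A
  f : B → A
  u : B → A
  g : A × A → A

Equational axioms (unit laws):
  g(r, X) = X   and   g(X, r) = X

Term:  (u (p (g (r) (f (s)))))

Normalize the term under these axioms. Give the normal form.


normal form = (u (p (f (s))))

1. (u (p (g (r) (f (s)))))  →  (u (p (f (s))))


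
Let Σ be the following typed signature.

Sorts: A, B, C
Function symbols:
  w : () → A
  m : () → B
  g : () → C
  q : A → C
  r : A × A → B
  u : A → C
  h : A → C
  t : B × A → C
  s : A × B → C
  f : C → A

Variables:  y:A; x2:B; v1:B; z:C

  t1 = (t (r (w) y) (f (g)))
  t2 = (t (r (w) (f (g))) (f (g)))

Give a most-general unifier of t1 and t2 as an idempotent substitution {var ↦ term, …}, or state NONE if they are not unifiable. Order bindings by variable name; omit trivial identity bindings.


{y ↦ (f (g))}


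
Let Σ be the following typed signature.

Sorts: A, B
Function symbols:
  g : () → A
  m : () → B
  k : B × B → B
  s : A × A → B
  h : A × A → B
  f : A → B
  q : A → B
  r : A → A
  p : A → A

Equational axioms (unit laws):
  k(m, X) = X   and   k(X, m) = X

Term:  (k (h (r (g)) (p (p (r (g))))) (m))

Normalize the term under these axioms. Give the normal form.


normal form = (h (r (g)) (p (p (r (g)))))

1. (k (h (r (g)) (p (p (r (g))))) (m))  →  (h (r (g)) (p (p (r (g)))))


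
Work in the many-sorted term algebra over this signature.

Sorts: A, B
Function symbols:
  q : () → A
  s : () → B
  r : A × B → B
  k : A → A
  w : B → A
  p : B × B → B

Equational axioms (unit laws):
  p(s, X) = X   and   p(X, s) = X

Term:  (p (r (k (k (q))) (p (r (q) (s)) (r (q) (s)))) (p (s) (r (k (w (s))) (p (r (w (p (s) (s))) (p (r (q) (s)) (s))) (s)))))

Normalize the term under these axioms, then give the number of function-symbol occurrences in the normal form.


1. (p (r (k (k (q))) (p (r (q) (s)) (r (q) (s)))) (p (s) (r (k (w (s))) (p (r (w (p (s) (s))) (p (r (q) (s)) (s))) (s)))))  →  (p (r (k (k (q))) (p (r (q) (s)) (r (q) (s)))) (r (k (w (s))) (p (r (w (p (s) (s))) (p (r (q) (s)) (s))) (s))))
2. (p (r (k (k (q))) (p (r (q) (s)) (r (q) (s)))) (r (k (w (s))) (p (r (w (p (s) (s))) (p (r (q) (s)) (s))) (s))))  →  (p (r (k (k (q))) (p (r (q) (s)) (r (q) (s)))) (r (k (w (s))) (r (w (p (s) (s))) (p (r (q) (s)) (s)))))
3. (p (r (k (k (q))) (p (r (q) (s)) (r (q) (s)))) (r (k (w (s))) (r (w (p (s) (s))) (p (r (q) (s)) (s)))))  →  (p (r (k (k (q))) (p (r (q) (s)) (r (q) (s)))) (r (k (w (s))) (r (w (s)) (p (r (q) (s)) (s)))))
4. (p (r (k (k (q))) (p (r (q) (s)) (r (q) (s)))) (r (k (w (s))) (r (w (s)) (p (r (q) (s)) (s)))))  →  (p (r (k (k (q))) (p (r (q) (s)) (r (q) (s)))) (r (k (w (s))) (r (w (s)) (r (q) (s)))))
normal form: (p (r (k (k (q))) (p (r (q) (s)) (r (q) (s)))) (r (k (w (s))) (r (w (s)) (r (q) (s)))))

size = 22


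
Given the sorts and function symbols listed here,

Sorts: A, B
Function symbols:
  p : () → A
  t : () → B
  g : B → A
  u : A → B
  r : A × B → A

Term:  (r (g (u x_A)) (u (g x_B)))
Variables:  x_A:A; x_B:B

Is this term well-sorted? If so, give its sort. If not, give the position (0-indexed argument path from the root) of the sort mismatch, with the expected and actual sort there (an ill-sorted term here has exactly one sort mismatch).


      x_A : A
    (u x_A) : B
  (g (u x_A)) : A
      x_B : B
    (g x_B) : A
  (u (g x_B)) : B
(r (g (u x_A)) (u (g x_B))) : A

well-sorted; sort = A


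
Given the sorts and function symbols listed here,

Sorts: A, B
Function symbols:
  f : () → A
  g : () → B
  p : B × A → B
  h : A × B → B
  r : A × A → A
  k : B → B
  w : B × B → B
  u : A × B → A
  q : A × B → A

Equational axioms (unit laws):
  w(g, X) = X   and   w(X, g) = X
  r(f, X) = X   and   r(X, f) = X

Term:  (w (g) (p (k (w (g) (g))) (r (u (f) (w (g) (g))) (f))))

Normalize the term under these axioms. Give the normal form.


1. (w (g) (p (k (w (g) (g))) (r (u (f) (w (g) (g))) (f))))  →  (p (k (w (g) (g))) (r (u (f) (w (g) (g))) (f)))
2. (p (k (w (g) (g))) (r (u (f) (w (g) (g))) (f)))  →  (p (k (g)) (r (u (f) (w (g) (g))) (f)))
3. (p (k (g)) (r (u (f) (w (g) (g))) (f)))  →  (p (k (g)) (u (f) (w (g) (g))))
4. (p (k (g)) (u (f) (w (g) (g))))  →  (p (k (g)) (u (f) (g)))

normal form = (p (k (g)) (u (f) (g)))


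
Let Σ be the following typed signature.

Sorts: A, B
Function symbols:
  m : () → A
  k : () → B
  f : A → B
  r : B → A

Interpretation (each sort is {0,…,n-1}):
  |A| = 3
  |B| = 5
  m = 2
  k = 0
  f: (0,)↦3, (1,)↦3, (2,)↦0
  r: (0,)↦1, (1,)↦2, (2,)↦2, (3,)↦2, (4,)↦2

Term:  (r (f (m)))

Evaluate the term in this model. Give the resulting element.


value = 1

  m = 2
  (f (m)) = f(2,) = 0
  (r (f (m))) = r(0,) = 1


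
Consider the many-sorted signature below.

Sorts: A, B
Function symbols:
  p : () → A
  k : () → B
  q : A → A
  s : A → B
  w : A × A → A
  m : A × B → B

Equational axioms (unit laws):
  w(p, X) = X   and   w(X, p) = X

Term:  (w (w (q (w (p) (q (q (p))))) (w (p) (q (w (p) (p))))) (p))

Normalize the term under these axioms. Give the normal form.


1. (w (w (q (w (p) (q (q (p))))) (w (p) (q (w (p) (p))))) (p))  →  (w (q (w (p) (q (q (p))))) (w (p) (q (w (p) (p)))))
2. (w (q (w (p) (q (q (p))))) (w (p) (q (w (p) (p)))))  →  (w (q (q (q (p)))) (w (p) (q (w (p) (p)))))
3. (w (q (q (q (p)))) (w (p) (q (w (p) (p)))))  →  (w (q (q (q (p)))) (q (w (p) (p))))
4. (w (q (q (q (p)))) (q (w (p) (p))))  →  (w (q (q (q (p)))) (q (p)))

normal form = (w (q (q (q (p)))) (q (p)))


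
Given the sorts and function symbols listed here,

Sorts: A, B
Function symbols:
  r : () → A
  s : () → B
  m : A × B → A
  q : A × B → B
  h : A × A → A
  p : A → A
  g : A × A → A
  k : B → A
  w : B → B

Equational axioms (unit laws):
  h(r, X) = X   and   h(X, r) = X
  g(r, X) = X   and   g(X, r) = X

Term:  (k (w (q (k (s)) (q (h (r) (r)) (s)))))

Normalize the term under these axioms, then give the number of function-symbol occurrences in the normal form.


1. (k (w (q (k (s)) (q (h (r) (r)) (s)))))  →  (k (w (q (k (s)) (q (r) (s)))))
normal form: (k (w (q (k (s)) (q (r) (s)))))

size = 8


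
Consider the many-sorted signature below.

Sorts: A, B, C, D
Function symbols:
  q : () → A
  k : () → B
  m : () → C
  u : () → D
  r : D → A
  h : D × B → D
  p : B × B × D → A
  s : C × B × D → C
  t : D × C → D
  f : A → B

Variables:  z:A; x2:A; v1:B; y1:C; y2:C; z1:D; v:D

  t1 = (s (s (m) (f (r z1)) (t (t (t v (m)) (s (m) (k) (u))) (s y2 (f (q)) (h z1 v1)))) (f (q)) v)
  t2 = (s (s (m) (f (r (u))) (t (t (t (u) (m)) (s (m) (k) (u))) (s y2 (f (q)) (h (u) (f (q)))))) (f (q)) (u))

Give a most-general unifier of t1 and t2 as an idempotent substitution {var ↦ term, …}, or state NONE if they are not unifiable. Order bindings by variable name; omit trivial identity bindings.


{v ↦ (u), v1 ↦ (f (q)), z1 ↦ (u)}


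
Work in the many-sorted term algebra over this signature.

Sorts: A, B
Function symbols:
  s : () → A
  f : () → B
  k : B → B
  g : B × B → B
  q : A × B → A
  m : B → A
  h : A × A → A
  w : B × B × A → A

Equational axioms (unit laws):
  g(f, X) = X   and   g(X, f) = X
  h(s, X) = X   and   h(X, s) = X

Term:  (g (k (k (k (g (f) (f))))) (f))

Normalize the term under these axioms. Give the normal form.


normal form = (k (k (k (f))))

1. (g (k (k (k (g (f) (f))))) (f))  →  (k (k (k (g (f) (f)))))
2. (k (k (k (g (f) (f)))))  →  (k (k (k (f))))


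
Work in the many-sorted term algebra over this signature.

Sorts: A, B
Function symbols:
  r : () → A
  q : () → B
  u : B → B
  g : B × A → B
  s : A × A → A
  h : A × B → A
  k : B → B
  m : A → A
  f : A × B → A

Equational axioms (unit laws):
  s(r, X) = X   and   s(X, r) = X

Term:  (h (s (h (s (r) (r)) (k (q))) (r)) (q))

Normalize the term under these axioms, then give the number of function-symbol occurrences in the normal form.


1. (h (s (h (s (r) (r)) (k (q))) (r)) (q))  →  (h (h (s (r) (r)) (k (q))) (q))
2. (h (h (s (r) (r)) (k (q))) (q))  →  (h (h (r) (k (q))) (q))
normal form: (h (h (r) (k (q))) (q))

size = 6


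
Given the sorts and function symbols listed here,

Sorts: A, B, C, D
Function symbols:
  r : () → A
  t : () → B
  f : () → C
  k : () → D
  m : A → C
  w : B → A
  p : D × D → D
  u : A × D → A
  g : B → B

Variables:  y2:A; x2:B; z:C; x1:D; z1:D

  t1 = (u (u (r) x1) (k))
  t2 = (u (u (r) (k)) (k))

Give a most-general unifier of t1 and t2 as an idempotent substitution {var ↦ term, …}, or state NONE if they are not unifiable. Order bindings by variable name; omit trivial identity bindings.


{x1 ↦ (k)}


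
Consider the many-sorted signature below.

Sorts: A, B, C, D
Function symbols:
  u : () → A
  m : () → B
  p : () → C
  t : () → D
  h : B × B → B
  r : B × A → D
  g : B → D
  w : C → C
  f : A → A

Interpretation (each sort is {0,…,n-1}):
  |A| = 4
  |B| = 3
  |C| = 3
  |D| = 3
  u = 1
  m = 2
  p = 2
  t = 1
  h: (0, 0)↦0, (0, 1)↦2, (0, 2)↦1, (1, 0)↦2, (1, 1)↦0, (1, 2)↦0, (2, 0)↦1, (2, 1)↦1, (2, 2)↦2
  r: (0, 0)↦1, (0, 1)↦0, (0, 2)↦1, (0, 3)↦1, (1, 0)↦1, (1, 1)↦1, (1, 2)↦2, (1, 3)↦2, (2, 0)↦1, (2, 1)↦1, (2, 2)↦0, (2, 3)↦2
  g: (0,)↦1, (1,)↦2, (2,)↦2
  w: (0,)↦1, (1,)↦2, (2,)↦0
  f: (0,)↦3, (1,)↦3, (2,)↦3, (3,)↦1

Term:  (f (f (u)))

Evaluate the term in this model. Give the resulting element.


  u = 1
  (f (u)) = f(1,) = 3
  (f (f (u))) = f(3,) = 1

value = 1


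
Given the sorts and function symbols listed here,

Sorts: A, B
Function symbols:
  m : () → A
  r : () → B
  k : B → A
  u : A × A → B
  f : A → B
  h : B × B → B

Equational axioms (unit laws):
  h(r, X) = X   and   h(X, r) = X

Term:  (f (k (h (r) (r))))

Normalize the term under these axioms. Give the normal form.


normal form = (f (k (r)))

1. (f (k (h (r) (r))))  →  (f (k (r)))


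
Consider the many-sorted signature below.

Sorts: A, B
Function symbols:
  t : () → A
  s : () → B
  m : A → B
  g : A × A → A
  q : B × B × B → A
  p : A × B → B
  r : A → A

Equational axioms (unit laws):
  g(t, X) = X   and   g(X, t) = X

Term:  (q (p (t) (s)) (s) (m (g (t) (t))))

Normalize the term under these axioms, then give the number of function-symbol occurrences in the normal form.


1. (q (p (t) (s)) (s) (m (g (t) (t))))  →  (q (p (t) (s)) (s) (m (t)))
normal form: (q (p (t) (s)) (s) (m (t)))

size = 7


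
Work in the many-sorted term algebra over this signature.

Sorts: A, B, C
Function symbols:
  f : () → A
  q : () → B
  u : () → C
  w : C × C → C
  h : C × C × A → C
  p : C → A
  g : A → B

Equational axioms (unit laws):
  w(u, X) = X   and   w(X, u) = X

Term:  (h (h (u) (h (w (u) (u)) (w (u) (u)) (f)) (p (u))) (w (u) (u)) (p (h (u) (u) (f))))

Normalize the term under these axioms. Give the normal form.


1. (h (h (u) (h (w (u) (u)) (w (u) (u)) (f)) (p (u))) (w (u) (u)) (p (h (u) (u) (f))))  →  (h (h (u) (h (u) (w (u) (u)) (f)) (p (u))) (w (u) (u)) (p (h (u) (u) (f))))
2. (h (h (u) (h (u) (w (u) (u)) (f)) (p (u))) (w (u) (u)) (p (h (u) (u) (f))))  →  (h (h (u) (h (u) (u) (f)) (p (u))) (w (u) (u)) (p (h (u) (u) (f))))
3. (h (h (u) (h (u) (u) (f)) (p (u))) (w (u) (u)) (p (h (u) (u) (f))))  →  (h (h (u) (h (u) (u) (f)) (p (u))) (u) (p (h (u) (u) (f))))

normal form = (h (h (u) (h (u) (u) (f)) (p (u))) (u) (p (h (u) (u) (f))))


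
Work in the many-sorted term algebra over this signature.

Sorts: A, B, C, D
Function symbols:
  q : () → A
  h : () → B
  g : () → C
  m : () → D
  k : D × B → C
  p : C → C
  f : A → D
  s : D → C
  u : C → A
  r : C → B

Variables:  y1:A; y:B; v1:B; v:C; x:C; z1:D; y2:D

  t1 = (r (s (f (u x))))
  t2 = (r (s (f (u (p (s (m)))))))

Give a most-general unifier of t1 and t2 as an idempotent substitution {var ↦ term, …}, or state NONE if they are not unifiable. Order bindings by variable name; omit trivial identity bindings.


{x ↦ (p (s (m)))}


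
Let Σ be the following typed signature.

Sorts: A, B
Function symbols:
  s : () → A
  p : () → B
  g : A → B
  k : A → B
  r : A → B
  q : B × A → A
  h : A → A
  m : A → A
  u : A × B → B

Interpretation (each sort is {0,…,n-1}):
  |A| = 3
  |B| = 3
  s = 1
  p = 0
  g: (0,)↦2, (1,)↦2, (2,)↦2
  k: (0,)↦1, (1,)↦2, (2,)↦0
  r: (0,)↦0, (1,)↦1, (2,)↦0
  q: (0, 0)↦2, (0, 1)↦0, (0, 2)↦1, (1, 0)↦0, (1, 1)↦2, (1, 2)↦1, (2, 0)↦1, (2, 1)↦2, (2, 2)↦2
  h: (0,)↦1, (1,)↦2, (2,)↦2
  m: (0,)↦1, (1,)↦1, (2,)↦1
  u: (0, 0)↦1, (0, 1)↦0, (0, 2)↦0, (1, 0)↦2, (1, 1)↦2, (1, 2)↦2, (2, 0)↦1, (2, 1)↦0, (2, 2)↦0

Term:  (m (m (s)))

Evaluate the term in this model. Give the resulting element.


value = 1

  s = 1
  (m (s)) = m(1,) = 1
  (m (m (s))) = m(1,) = 1


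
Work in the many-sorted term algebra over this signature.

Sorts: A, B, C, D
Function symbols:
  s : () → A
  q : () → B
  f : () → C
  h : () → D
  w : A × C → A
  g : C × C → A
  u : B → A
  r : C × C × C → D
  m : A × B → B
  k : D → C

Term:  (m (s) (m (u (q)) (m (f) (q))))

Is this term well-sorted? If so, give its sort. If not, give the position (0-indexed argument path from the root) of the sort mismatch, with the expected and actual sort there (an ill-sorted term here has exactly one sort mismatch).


ill-sorted at position [1, 1, 0]: expected A, got C

  (s) : A
      (q) : B
    (u (q)) : A
      (f) : C
      (q) : B
    (m (f) (q)) : ✗ arg 0 at [1, 1, 0] has sort C, expected A


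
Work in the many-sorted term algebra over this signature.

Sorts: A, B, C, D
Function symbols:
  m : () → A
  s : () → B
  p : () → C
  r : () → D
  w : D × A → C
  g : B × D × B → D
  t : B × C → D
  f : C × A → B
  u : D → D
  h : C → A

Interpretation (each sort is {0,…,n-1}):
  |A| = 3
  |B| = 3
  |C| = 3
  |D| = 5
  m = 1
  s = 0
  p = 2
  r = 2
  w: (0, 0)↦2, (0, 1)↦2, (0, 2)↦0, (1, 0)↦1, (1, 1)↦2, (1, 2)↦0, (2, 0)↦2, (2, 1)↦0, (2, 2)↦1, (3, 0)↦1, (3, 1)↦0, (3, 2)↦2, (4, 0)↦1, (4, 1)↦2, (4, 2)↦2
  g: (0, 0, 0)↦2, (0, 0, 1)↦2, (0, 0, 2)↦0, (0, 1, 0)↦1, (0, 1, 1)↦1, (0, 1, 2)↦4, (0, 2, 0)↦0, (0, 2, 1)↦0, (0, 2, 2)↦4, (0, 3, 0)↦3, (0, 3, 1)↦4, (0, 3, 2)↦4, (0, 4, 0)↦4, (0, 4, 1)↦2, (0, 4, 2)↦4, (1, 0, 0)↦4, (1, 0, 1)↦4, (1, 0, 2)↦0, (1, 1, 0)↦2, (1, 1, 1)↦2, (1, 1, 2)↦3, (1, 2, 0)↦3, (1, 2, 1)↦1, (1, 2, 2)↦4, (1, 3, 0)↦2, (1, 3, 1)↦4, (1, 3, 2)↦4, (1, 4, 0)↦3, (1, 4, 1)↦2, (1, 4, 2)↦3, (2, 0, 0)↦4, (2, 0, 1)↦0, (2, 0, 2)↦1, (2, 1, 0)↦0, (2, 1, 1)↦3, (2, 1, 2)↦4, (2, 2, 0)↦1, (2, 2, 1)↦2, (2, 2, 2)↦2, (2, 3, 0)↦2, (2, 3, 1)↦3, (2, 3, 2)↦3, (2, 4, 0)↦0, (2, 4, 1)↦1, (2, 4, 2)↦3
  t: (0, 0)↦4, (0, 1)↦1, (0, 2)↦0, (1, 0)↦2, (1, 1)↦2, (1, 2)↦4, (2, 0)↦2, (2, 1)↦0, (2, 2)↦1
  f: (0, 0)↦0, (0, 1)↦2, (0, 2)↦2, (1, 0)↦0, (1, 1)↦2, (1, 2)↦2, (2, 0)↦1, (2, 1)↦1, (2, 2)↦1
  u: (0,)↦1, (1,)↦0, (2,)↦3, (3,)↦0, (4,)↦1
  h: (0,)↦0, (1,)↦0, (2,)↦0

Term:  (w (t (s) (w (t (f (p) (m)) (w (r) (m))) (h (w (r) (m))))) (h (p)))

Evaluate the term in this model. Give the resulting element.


value = 2

  s = 0
  p = 2
  m = 1
  (f (p) (m)) = f(2, 1) = 1
  r = 2
  m = 1
  (w (r) (m)) = w(2, 1) = 0
  (t (f (p) (m)) (w (r) (m))) = t(1, 0) = 2
  r = 2
  m = 1
  (w (r) (m)) = w(2, 1) = 0
  (h (w (r) (m))) = h(0,) = 0
  (w (t (f (p) (m)) (w (r) (m))) (h (w (r) (m)))) = w(2, 0) = 2
  (t (s) (w (t (f (p) (m)) (w (r) (m))) (h (w (r) (m))))) = t(0, 2) = 0
  p = 2
  (h (p)) = h(2,) = 0
  (w (t (s) (w (t (f (p) (m)) (w (r) (m))) (h (w (r) (m))))) (h (p))) = w(0, 0) = 2


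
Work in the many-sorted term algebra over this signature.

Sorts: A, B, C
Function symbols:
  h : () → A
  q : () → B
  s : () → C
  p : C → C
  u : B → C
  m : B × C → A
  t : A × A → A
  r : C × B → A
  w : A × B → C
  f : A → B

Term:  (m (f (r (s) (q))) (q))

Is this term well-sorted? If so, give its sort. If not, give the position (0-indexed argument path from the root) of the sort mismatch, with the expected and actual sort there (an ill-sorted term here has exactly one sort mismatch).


ill-sorted at position [1]: expected C, got B

      (s) : C
      (q) : B
    (r (s) (q)) : A
  (f (r (s) (q))) : B
  (q) : B
(m (f (r (s) (q))) (q)) : ✗ arg 1 at [1] has sort B, expected C


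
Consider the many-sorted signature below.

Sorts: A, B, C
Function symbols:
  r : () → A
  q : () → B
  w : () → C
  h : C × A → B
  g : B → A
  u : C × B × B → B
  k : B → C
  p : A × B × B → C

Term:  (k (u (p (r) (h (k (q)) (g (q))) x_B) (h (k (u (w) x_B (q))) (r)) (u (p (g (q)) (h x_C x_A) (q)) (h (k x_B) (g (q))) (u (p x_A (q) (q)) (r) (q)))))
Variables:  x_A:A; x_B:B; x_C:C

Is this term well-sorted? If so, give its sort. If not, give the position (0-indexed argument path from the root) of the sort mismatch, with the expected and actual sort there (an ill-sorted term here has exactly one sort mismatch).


      (r) : A
          (q) : B
        (k (q)) : C
          (q) : B
        (g (q)) : A
      (h (k (q)) (g (q))) : B
      x_B : B
    (p (r) (h (k (q)) (g (q))) x_B) : C
          (w) : C
          x_B : B
          (q) : B
        (u (w) x_B (q)) : B
      (k (u (w) x_B (q))) : C
      (r) : A
    (h (k (u (w) x_B (q))) (r)) : B
          (q) : B
        (g (q)) : A
          x_C : C
          x_A : A
        (h x_C x_A) : B
        (q) : B
      (p (g (q)) (h x_C x_A) (q)) : C
          x_B : B
        (k x_B) : C
          (q) : B
        (g (q)) : A
      (h (k x_B) (g (q))) : B
          x_A : A
          (q) : B
          (q) : B
        (p x_A (q) (q)) : C
        (r) : A
        (q) : B
      (u (p x_A (q) (q)) (r) (q)) : ✗ arg 1 at [0, 2, 2, 1] has sort A, expected B

ill-sorted at position [0, 2, 2, 1]: expected B, got A


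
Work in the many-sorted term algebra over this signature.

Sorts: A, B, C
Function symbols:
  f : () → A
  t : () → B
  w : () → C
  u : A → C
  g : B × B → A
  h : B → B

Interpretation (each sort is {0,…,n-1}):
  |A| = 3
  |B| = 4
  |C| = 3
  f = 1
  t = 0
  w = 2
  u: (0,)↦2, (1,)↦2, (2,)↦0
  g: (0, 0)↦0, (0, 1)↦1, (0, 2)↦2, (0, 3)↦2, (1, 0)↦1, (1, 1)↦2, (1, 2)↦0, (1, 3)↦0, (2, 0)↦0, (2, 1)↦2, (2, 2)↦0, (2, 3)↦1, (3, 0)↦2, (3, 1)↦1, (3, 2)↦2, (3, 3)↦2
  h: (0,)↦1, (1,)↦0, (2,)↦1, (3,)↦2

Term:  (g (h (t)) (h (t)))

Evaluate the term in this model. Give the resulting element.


  t = 0
  (h (t)) = h(0,) = 1
  t = 0
  (h (t)) = h(0,) = 1
  (g (h (t)) (h (t))) = g(1, 1) = 2

value = 2


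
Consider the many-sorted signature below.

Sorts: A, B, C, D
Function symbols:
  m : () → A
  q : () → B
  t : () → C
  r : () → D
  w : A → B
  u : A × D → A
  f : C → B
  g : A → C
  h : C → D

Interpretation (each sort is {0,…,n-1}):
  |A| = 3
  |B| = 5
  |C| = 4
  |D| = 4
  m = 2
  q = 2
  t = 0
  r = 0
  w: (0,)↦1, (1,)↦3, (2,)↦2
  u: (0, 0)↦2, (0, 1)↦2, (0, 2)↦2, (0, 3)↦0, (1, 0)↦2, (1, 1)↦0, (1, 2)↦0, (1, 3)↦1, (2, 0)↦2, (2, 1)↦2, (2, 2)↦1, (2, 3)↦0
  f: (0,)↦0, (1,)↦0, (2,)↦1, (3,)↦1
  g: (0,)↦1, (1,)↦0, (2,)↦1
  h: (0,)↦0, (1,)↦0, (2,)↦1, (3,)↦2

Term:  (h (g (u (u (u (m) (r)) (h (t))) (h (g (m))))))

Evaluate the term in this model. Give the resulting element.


  m = 2
  r = 0
  (u (m) (r)) = u(2, 0) = 2
  t = 0
  (h (t)) = h(0,) = 0
  (u (u (m) (r)) (h (t))) = u(2, 0) = 2
  m = 2
  (g (m)) = g(2,) = 1
  (h (g (m))) = h(1,) = 0
  (u (u (u (m) (r)) (h (t))) (h (g (m)))) = u(2, 0) = 2
  (g (u (u (u (m) (r)) (h (t))) (h (g (m))))) = g(2,) = 1
  (h (g (u (u (u (m) (r)) (h (t))) (h (g (m)))))) = h(1,) = 0

value = 0


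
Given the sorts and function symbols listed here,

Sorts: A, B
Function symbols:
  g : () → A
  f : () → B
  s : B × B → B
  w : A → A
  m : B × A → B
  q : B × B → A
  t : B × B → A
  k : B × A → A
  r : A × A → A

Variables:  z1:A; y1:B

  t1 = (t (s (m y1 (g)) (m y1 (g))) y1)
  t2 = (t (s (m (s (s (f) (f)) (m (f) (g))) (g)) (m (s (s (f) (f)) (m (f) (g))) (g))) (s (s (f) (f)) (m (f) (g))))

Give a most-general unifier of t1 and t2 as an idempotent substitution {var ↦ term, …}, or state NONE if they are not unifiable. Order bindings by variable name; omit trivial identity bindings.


{y1 ↦ (s (s (f) (f)) (m (f) (g)))}


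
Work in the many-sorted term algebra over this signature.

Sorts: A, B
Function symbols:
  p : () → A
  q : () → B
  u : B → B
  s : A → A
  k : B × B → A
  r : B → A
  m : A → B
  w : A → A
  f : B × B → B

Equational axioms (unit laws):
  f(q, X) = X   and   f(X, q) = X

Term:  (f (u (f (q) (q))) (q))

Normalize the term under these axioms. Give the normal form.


normal form = (u (q))

1. (f (u (f (q) (q))) (q))  →  (u (f (q) (q)))
2. (u (f (q) (q)))  →  (u (q))


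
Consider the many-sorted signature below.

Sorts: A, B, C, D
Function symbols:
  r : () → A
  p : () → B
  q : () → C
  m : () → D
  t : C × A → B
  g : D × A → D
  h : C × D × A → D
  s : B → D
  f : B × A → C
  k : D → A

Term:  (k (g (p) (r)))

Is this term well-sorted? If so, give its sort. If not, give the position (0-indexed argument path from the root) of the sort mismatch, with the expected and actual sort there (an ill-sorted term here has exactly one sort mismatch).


ill-sorted at position [0, 0]: expected D, got B

    (p) : B
    (r) : A
  (g (p) (r)) : ✗ arg 0 at [0, 0] has sort B, expected D


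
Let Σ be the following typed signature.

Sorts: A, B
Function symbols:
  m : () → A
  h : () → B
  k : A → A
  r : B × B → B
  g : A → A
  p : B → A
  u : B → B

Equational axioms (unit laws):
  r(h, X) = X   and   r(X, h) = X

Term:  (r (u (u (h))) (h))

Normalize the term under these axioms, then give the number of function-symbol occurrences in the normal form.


1. (r (u (u (h))) (h))  →  (u (u (h)))
normal form: (u (u (h)))

size = 3


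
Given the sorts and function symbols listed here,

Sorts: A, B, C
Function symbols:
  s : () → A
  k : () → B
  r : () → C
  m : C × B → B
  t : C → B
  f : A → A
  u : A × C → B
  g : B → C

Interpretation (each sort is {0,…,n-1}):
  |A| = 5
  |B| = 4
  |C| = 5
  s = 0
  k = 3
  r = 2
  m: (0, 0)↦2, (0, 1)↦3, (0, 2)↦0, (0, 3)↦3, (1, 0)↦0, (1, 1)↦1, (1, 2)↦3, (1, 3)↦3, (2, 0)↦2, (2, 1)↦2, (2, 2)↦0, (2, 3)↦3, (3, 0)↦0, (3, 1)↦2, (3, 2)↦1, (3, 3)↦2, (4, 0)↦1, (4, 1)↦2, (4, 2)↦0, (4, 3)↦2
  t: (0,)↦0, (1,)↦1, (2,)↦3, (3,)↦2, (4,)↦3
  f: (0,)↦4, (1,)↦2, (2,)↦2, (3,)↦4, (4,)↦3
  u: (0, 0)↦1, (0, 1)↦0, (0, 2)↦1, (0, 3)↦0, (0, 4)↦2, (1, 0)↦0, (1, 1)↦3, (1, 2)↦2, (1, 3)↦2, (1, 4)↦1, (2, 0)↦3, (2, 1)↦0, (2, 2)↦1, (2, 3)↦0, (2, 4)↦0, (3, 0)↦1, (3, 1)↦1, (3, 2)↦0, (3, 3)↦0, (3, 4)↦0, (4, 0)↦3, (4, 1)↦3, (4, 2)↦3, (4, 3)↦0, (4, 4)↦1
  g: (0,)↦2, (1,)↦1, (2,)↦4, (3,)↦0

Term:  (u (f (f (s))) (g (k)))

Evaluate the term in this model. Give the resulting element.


  s = 0
  (f (s)) = f(0,) = 4
  (f (f (s))) = f(4,) = 3
  k = 3
  (g (k)) = g(3,) = 0
  (u (f (f (s))) (g (k))) = u(3, 0) = 1

value = 1


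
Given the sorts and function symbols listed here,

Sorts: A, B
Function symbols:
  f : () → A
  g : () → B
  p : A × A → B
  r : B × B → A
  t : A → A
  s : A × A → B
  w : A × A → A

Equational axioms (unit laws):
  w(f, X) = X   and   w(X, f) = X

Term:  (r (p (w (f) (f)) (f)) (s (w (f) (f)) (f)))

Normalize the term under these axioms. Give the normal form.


normal form = (r (p (f) (f)) (s (f) (f)))

1. (r (p (w (f) (f)) (f)) (s (w (f) (f)) (f)))  →  (r (p (f) (f)) (s (w (f) (f)) (f)))
2. (r (p (f) (f)) (s (w (f) (f)) (f)))  →  (r (p (f) (f)) (s (f) (f)))


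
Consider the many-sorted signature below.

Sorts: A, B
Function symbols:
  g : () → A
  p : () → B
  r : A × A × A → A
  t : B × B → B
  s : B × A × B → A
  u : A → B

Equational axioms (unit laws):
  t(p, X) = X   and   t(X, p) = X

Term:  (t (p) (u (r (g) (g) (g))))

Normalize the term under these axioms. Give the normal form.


1. (t (p) (u (r (g) (g) (g))))  →  (u (r (g) (g) (g)))

normal form = (u (r (g) (g) (g)))


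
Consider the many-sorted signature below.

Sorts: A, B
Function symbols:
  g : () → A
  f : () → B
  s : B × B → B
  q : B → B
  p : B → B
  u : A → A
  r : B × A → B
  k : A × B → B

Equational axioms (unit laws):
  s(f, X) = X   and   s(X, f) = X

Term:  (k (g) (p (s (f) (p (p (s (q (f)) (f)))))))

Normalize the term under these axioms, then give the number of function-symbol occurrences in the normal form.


1. (k (g) (p (s (f) (p (p (s (q (f)) (f)))))))  →  (k (g) (p (p (p (s (q (f)) (f))))))
2. (k (g) (p (p (p (s (q (f)) (f))))))  →  (k (g) (p (p (p (q (f))))))
normal form: (k (g) (p (p (p (q (f))))))

size = 7


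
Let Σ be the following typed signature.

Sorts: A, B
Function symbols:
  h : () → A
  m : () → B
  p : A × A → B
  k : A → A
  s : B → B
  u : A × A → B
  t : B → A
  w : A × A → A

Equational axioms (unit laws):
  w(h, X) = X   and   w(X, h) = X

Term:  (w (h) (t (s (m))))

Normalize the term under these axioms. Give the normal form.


normal form = (t (s (m)))

1. (w (h) (t (s (m))))  →  (t (s (m)))


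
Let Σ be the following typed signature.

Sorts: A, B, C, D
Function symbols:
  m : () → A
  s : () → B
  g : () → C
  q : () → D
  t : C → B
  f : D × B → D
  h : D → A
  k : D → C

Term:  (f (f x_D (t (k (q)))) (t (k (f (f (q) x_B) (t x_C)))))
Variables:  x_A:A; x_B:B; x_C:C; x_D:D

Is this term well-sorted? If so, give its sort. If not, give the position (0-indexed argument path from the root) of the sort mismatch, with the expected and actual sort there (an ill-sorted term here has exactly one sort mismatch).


well-sorted; sort = D

    x_D : D
        (q) : D
      (k (q)) : C
    (t (k (q))) : B
  (f x_D (t (k (q)))) : D
          (q) : D
          x_B : B
        (f (q) x_B) : D
          x_C : C
        (t x_C) : B
      (f (f (q) x_B) (t x_C)) : D
    (k (f (f (q) x_B) (t x_C))) : C
  (t (k (f (f (q) x_B) (t x_C)))) : B
(f (f x_D (t (k (q)))) (t (k (f (f (q) x_B) (t x_C))))) : D


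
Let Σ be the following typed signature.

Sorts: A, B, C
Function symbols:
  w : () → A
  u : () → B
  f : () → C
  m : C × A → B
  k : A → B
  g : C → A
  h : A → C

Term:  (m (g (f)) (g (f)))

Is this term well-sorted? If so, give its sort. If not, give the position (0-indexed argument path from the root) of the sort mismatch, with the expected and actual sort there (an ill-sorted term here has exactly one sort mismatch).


    (f) : C
  (g (f)) : A
    (f) : C
  (g (f)) : A
(m (g (f)) (g (f))) : ✗ arg 0 at [0] has sort A, expected C

ill-sorted at position [0]: expected C, got A


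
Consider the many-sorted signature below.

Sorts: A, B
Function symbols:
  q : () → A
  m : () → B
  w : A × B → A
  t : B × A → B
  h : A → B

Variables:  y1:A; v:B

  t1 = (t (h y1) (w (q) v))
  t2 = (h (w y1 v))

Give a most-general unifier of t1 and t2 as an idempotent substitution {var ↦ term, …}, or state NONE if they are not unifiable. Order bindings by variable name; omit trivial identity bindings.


head clash or occurs-check failure — not unifiable

NONE (not unifiable)


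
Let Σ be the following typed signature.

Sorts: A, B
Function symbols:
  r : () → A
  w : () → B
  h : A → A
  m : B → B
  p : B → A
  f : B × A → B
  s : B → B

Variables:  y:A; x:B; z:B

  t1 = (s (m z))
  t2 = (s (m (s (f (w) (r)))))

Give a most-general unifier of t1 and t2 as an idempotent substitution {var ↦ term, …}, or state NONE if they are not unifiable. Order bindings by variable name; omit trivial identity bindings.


{z ↦ (s (f (w) (r)))}


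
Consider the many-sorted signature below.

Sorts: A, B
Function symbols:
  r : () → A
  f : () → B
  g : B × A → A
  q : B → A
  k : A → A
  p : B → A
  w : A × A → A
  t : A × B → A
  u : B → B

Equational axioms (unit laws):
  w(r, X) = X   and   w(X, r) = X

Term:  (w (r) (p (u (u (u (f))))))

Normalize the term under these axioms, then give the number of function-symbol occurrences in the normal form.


size = 5

1. (w (r) (p (u (u (u (f))))))  →  (p (u (u (u (f)))))
normal form: (p (u (u (u (f)))))


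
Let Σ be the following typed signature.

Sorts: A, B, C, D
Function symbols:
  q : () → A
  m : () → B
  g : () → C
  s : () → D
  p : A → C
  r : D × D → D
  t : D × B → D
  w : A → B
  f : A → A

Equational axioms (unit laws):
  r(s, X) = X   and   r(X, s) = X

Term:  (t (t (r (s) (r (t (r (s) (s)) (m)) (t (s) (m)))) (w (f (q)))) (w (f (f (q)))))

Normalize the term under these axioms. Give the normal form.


normal form = (t (t (r (t (s) (m)) (t (s) (m))) (w (f (q)))) (w (f (f (q)))))

1. (t (t (r (s) (r (t (r (s) (s)) (m)) (t (s) (m)))) (w (f (q)))) (w (f (f (q)))))  →  (t (t (r (t (r (s) (s)) (m)) (t (s) (m))) (w (f (q)))) (w (f (f (q)))))
2. (t (t (r (t (r (s) (s)) (m)) (t (s) (m))) (w (f (q)))) (w (f (f (q)))))  →  (t (t (r (t (s) (m)) (t (s) (m))) (w (f (q)))) (w (f (f (q)))))


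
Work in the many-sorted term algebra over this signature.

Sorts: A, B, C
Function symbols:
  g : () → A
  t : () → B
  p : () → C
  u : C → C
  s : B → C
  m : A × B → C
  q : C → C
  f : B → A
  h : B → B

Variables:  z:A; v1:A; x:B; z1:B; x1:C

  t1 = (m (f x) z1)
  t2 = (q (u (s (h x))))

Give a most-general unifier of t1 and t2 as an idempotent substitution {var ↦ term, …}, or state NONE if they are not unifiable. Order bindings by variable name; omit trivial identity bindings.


head clash or occurs-check failure — not unifiable

NONE (not unifiable)


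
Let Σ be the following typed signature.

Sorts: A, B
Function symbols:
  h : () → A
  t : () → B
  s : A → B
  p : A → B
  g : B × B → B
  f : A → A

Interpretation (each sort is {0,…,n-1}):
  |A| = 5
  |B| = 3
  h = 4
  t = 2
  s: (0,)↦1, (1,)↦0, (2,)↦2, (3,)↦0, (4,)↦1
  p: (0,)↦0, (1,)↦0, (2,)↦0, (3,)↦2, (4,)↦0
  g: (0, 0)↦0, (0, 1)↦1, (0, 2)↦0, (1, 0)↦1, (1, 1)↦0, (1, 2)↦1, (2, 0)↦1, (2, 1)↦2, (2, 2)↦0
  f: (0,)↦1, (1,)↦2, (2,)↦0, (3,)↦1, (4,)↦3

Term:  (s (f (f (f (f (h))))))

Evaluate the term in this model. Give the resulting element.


value = 1

  h = 4
  (f (h)) = f(4,) = 3
  (f (f (h))) = f(3,) = 1
  (f (f (f (h)))) = f(1,) = 2
  (f (f (f (f (h))))) = f(2,) = 0
  (s (f (f (f (f (h)))))) = s(0,) = 1


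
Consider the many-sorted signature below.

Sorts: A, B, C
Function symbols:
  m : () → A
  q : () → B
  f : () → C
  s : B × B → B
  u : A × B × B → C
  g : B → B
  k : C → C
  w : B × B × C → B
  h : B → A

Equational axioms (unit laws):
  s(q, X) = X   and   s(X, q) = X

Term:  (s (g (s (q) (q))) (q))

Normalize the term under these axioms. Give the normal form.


normal form = (g (q))

1. (s (g (s (q) (q))) (q))  →  (g (s (q) (q)))
2. (g (s (q) (q)))  →  (g (q))


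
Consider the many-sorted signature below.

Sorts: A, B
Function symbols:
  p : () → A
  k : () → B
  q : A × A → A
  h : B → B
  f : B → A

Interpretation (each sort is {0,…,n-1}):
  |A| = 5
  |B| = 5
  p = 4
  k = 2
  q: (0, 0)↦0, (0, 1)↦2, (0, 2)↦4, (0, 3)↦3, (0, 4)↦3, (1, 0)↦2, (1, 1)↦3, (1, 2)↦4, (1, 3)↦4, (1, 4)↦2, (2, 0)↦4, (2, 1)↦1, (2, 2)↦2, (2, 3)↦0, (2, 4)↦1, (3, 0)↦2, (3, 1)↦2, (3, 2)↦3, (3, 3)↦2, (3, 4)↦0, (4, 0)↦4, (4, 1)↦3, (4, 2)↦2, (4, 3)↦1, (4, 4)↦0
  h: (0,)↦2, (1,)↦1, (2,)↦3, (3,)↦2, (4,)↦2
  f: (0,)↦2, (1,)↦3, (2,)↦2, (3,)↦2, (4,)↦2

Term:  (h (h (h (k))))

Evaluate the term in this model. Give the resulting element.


value = 3

  k = 2
  (h (k)) = h(2,) = 3
  (h (h (k))) = h(3,) = 2
  (h (h (h (k)))) = h(2,) = 3


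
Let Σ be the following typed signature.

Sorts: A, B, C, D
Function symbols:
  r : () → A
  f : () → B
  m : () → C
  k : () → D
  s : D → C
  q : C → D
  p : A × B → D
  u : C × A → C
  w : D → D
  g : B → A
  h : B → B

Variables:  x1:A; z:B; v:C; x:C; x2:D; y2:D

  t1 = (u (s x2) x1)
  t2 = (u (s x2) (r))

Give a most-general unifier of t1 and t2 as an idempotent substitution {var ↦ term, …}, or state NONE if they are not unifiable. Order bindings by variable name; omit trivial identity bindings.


{x1 ↦ (r)}


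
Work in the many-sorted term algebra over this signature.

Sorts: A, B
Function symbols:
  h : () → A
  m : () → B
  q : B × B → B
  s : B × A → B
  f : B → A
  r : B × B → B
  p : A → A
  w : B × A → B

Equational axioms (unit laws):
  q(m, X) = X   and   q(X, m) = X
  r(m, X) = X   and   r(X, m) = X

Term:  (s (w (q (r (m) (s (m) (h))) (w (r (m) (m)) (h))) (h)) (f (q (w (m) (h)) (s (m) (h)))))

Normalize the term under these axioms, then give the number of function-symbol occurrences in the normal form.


size = 18

1. (s (w (q (r (m) (s (m) (h))) (w (r (m) (m)) (h))) (h)) (f (q (w (m) (h)) (s (m) (h)))))  →  (s (w (q (s (m) (h)) (w (r (m) (m)) (h))) (h)) (f (q (w (m) (h)) (s (m) (h)))))
2. (s (w (q (s (m) (h)) (w (r (m) (m)) (h))) (h)) (f (q (w (m) (h)) (s (m) (h)))))  →  (s (w (q (s (m) (h)) (w (m) (h))) (h)) (f (q (w (m) (h)) (s (m) (h)))))
normal form: (s (w (q (s (m) (h)) (w (m) (h))) (h)) (f (q (w (m) (h)) (s (m) (h)))))


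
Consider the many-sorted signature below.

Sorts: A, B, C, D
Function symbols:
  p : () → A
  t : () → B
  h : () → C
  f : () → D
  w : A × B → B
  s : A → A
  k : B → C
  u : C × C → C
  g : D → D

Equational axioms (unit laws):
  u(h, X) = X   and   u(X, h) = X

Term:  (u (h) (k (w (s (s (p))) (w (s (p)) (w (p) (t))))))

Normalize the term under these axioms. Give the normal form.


normal form = (k (w (s (s (p))) (w (s (p)) (w (p) (t)))))

1. (u (h) (k (w (s (s (p))) (w (s (p)) (w (p) (t))))))  →  (k (w (s (s (p))) (w (s (p)) (w (p) (t)))))


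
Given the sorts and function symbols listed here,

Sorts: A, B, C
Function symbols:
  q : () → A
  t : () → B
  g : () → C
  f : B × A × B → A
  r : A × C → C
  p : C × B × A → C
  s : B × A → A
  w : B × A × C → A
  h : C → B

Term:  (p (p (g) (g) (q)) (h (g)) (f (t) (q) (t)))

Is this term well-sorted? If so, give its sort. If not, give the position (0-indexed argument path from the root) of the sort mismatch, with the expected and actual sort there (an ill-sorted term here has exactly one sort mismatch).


    (g) : C
    (g) : C
    (q) : A
  (p (g) (g) (q)) : ✗ arg 1 at [0, 1] has sort C, expected B
    (g) : C
  (h (g)) : B
    (t) : B
    (q) : A
    (t) : B
  (f (t) (q) (t)) : A

ill-sorted at position [0, 1]: expected B, got C


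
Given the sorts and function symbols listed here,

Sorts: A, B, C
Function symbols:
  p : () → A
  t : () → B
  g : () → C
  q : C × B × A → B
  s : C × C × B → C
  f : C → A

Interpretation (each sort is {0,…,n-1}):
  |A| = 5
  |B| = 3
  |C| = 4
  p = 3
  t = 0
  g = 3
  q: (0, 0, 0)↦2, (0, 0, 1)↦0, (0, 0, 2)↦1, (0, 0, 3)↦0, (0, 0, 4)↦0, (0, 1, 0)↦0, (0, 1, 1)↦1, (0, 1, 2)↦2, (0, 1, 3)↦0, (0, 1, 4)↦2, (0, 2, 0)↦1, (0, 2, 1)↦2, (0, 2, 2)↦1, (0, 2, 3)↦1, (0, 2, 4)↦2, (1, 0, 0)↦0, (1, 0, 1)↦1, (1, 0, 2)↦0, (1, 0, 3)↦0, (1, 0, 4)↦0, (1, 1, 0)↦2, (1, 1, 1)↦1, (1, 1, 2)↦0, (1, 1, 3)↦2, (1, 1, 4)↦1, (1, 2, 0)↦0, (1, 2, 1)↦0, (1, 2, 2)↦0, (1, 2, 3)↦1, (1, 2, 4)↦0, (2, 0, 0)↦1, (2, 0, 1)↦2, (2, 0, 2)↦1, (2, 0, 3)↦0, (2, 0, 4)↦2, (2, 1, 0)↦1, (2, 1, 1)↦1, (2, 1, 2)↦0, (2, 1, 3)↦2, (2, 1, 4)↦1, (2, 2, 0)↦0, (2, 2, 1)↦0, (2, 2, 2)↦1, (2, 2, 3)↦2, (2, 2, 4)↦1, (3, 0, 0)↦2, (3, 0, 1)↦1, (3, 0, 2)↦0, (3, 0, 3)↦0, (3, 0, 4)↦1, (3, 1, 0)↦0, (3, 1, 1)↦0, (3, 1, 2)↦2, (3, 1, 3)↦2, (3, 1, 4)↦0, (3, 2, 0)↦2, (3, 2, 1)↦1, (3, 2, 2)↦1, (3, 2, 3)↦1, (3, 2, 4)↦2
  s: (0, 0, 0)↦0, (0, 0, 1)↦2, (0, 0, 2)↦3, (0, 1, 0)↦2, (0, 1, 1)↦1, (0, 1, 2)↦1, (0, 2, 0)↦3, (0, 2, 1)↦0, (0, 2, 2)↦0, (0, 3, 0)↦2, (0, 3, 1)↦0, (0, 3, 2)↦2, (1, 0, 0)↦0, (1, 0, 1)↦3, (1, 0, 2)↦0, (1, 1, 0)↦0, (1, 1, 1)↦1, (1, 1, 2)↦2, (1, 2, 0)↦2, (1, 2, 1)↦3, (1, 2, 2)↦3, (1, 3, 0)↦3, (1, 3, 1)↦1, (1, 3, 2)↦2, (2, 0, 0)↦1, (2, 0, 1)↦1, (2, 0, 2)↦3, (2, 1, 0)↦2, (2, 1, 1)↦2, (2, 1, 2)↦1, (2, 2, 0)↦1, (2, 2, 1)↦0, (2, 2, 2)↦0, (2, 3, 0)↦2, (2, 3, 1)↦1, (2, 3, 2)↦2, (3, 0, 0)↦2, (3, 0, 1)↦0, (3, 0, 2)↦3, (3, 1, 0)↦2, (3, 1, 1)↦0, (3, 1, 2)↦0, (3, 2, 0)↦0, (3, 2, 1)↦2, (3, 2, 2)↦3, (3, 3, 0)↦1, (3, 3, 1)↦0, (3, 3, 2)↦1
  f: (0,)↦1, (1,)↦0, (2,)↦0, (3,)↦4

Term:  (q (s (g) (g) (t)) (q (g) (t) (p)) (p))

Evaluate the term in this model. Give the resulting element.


  g = 3
  g = 3
  t = 0
  (s (g) (g) (t)) = s(3, 3, 0) = 1
  g = 3
  t = 0
  p = 3
  (q (g) (t) (p)) = q(3, 0, 3) = 0
  p = 3
  (q (s (g) (g) (t)) (q (g) (t) (p)) (p)) = q(1, 0, 3) = 0

value = 0


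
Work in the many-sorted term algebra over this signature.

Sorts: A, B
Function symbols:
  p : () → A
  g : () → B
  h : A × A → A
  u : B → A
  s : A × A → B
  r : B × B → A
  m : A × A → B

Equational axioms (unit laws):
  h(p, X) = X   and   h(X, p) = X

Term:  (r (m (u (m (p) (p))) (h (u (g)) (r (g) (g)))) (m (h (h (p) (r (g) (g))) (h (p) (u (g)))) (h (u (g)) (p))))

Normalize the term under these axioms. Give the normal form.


normal form = (r (m (u (m (p) (p))) (h (u (g)) (r (g) (g)))) (m (h (r (g) (g)) (u (g))) (u (g))))

1. (r (m (u (m (p) (p))) (h (u (g)) (r (g) (g)))) (m (h (h (p) (r (g) (g))) (h (p) (u (g)))) (h (u (g)) (p))))  →  (r (m (u (m (p) (p))) (h (u (g)) (r (g) (g)))) (m (h (r (g) (g)) (h (p) (u (g)))) (h (u (g)) (p))))
2. (r (m (u (m (p) (p))) (h (u (g)) (r (g) (g)))) (m (h (r (g) (g)) (h (p) (u (g)))) (h (u (g)) (p))))  →  (r (m (u (m (p) (p))) (h (u (g)) (r (g) (g)))) (m (h (r (g) (g)) (u (g))) (h (u (g)) (p))))
3. (r (m (u (m (p) (p))) (h (u (g)) (r (g) (g)))) (m (h (r (g) (g)) (u (g))) (h (u (g)) (p))))  →  (r (m (u (m (p) (p))) (h (u (g)) (r (g) (g)))) (m (h (r (g) (g)) (u (g))) (u (g))))


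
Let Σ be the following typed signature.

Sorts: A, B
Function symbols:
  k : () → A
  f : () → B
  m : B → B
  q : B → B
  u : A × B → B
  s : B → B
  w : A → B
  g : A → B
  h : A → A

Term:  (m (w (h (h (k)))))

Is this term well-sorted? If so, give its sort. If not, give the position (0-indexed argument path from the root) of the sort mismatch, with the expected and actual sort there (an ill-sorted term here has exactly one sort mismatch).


well-sorted; sort = B

        (k) : A
      (h (k)) : A
    (h (h (k))) : A
  (w (h (h (k)))) : B
(m (w (h (h (k))))) : B


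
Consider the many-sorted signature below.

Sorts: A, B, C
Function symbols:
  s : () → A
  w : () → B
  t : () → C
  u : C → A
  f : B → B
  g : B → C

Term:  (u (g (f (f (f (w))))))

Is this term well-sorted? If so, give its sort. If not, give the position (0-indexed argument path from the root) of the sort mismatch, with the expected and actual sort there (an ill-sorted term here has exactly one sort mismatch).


          (w) : B
        (f (w)) : B
      (f (f (w))) : B
    (f (f (f (w)))) : B
  (g (f (f (f (w))))) : C
(u (g (f (f (f (w)))))) : A

well-sorted; sort = A
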